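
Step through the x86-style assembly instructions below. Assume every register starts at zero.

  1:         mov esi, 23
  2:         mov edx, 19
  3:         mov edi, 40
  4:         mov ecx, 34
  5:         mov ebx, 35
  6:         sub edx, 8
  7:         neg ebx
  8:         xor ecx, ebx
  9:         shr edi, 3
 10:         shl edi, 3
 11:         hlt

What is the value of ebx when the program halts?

after mov esi, 23: esi=23
after mov edx, 19: edx=19
after mov edi, 40: edi=40
after mov ecx, 34: ecx=34
after mov ebx, 35: ebx=35
after sub edx, 8: edx=19-8=11
after neg ebx: ebx=-(35)=-35
after xor ecx, ebx: ecx=34^(-35)=-1
after shr edi, 3: edi=40>>3=5
after shl edi, 3: edi=5<<3=40
halt.

-35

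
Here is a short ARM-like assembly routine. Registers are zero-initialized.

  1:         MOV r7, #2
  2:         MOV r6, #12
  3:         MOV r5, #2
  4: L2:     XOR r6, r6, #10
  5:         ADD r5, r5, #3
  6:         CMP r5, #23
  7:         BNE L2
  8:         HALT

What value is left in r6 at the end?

6

MOV r7, #2 → r7=2
MOV r6, #12 → r6=12
MOV r5, #2 → r5=2
XOR r6, r6, #10 → r6=12^10=6
ADD r5, r5, #3 → r5=2+3=5
CMP r5, #23  (cmp 5,23)
BNE L2: taken
XOR r6, r6, #10 → r6=6^10=12
ADD r5, r5, #3 → r5=5+3=8
CMP r5, #23  (cmp 8,23)
BNE L2: taken
XOR r6, r6, #10 → r6=12^10=6
ADD r5, r5, #3 → r5=8+3=11
CMP r5, #23  (cmp 11,23)
BNE L2: taken
XOR r6, r6, #10 → r6=6^10=12
ADD r5, r5, #3 → r5=11+3=14
CMP r5, #23  (cmp 14,23)
BNE L2: taken
XOR r6, r6, #10 → r6=12^10=6
ADD r5, r5, #3 → r5=14+3=17
CMP r5, #23  (cmp 17,23)
BNE L2: taken
XOR r6, r6, #10 → r6=6^10=12
ADD r5, r5, #3 → r5=17+3=20
CMP r5, #23  (cmp 20,23)
BNE L2: taken
XOR r6, r6, #10 → r6=12^10=6
ADD r5, r5, #3 → r5=20+3=23
CMP r5, #23  (cmp 23,23)
BNE L2: not taken
halt.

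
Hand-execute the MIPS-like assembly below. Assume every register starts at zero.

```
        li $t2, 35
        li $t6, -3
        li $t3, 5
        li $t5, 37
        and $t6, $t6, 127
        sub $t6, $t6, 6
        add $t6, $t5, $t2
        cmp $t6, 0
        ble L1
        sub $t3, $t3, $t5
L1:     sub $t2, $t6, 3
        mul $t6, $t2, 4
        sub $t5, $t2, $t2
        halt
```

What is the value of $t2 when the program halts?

$t2=35
$t6=-3
$t3=5
$t5=37
$t6=(-3)&127=125
$t6=125-6=119
$t6=37+35=72
cmp $t6, 0  (cmp 72,0)
ble L1: not taken
$t3=5-37=-32
$t2=72-3=69
$t6=69*4=276
$t5=69-69=0
halt.

69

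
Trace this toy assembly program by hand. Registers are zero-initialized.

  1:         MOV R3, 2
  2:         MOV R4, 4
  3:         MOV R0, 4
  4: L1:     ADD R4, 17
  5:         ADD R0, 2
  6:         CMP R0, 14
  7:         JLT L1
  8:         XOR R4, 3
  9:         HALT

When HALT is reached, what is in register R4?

90

after MOV R3, 2: R3=2
after MOV R4, 4: R4=4
after MOV R0, 4: R0=4
after ADD R4, 17: R4=4+17=21
after ADD R0, 2: R0=4+2=6
CMP R0, 14  (cmp 6,14)
JLT L1: taken
after ADD R4, 17: R4=21+17=38
after ADD R0, 2: R0=6+2=8
CMP R0, 14  (cmp 8,14)
JLT L1: taken
after ADD R4, 17: R4=38+17=55
after ADD R0, 2: R0=8+2=10
CMP R0, 14  (cmp 10,14)
JLT L1: taken
after ADD R4, 17: R4=55+17=72
after ADD R0, 2: R0=10+2=12
CMP R0, 14  (cmp 12,14)
JLT L1: taken
after ADD R4, 17: R4=72+17=89
after ADD R0, 2: R0=12+2=14
CMP R0, 14  (cmp 14,14)
JLT L1: not taken
after XOR R4, 3: R4=89^3=90
halt.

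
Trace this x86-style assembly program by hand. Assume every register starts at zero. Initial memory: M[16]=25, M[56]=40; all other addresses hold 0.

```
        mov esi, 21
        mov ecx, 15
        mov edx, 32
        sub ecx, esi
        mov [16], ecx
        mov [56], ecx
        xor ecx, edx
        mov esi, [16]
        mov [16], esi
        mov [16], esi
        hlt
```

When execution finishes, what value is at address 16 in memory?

-6

esi=21
ecx=15
edx=32
ecx=15-21=-6
mov [16], ecx → M[16]=-6
mov [56], ecx → M[56]=-6
ecx=(-6)^32=-38
esi=M[16]=-6
mov [16], esi → M[16]=-6
mov [16], esi → M[16]=-6
halt.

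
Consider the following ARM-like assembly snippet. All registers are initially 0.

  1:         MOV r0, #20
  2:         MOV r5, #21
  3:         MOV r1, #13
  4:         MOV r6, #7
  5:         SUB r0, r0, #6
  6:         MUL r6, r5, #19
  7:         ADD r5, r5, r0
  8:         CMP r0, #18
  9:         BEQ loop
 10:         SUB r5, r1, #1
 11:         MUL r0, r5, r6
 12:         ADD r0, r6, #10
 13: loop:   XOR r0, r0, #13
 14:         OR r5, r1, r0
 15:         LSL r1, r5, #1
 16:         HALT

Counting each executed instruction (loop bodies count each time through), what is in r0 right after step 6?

14

r0=20
r5=21
r1=13
r6=7
r0=20-6=14
r6=21*19=399
After step 6: r0 = 14.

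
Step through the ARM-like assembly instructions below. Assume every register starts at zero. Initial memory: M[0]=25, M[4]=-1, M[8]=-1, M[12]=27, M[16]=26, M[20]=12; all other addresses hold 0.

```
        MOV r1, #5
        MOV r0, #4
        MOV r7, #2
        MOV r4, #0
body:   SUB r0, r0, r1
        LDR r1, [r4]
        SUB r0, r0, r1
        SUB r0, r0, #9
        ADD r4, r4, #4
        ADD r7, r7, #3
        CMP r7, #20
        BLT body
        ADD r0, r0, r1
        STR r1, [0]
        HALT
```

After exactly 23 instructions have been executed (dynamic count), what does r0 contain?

-66

MOV r1, #5 → r1=5
MOV r0, #4 → r0=4
MOV r7, #2 → r7=2
MOV r4, #0 → r4=0
SUB r0, r0, r1 → r0=4-5=-1
LDR r1, [r4] → r1=M[0]=25
SUB r0, r0, r1 → r0=(-1)-25=-26
SUB r0, r0, #9 → r0=(-26)-9=-35
ADD r4, r4, #4 → r4=0+4=4
ADD r7, r7, #3 → r7=2+3=5
CMP r7, #20  (cmp 5,20)
BLT body: taken
SUB r0, r0, r1 → r0=(-35)-25=-60
LDR r1, [r4] → r1=M[4]=-1
SUB r0, r0, r1 → r0=(-60)-(-1)=-59
SUB r0, r0, #9 → r0=(-59)-9=-68
ADD r4, r4, #4 → r4=4+4=8
ADD r7, r7, #3 → r7=5+3=8
CMP r7, #20  (cmp 8,20)
BLT body: taken
SUB r0, r0, r1 → r0=(-68)-(-1)=-67
LDR r1, [r4] → r1=M[8]=-1
SUB r0, r0, r1 → r0=(-67)-(-1)=-66
After step 23: r0 = -66.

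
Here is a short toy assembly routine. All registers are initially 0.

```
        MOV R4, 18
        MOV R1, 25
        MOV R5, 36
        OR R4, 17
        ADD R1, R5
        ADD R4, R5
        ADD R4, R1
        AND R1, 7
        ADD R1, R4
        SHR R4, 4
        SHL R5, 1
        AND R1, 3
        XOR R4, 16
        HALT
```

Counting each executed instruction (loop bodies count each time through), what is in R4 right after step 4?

MOV R4, 18 → R4=18
MOV R1, 25 → R1=25
MOV R5, 36 → R5=36
OR R4, 17 → R4=18|17=19
After step 4: R4 = 19.

19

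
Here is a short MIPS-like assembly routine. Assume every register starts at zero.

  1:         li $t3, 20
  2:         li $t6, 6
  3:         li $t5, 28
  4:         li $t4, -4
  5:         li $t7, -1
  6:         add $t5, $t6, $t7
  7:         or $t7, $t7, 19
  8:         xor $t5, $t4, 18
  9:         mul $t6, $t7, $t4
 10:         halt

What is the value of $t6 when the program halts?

4

$t3=20
$t6=6
$t5=28
$t4=-4
$t7=-1
$t5=6+(-1)=5
$t7=(-1)|19=-1
$t5=(-4)^18=-18
$t6=(-1)*(-4)=4
halt.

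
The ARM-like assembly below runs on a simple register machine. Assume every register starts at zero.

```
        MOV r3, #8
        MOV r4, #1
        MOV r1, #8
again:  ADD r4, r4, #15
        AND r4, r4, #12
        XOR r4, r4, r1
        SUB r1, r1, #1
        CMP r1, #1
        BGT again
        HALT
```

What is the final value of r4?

r3=8
r4=1
r1=8
r4=1+15=16
r4=16&12=0
r4=0^8=8
r1=8-1=7
CMP r1, #1  (cmp 7,1)
BGT again: taken
r4=8+15=23
r4=23&12=4
r4=4^7=3
r1=7-1=6
CMP r1, #1  (cmp 6,1)
BGT again: taken
r4=3+15=18
r4=18&12=0
r4=0^6=6
r1=6-1=5
CMP r1, #1  (cmp 5,1)
BGT again: taken
r4=6+15=21
r4=21&12=4
r4=4^5=1
r1=5-1=4
CMP r1, #1  (cmp 4,1)
BGT again: taken
r4=1+15=16
r4=16&12=0
r4=0^4=4
r1=4-1=3
CMP r1, #1  (cmp 3,1)
BGT again: taken
r4=4+15=19
r4=19&12=0
r4=0^3=3
r1=3-1=2
CMP r1, #1  (cmp 2,1)
BGT again: taken
r4=3+15=18
r4=18&12=0
r4=0^2=2
r1=2-1=1
CMP r1, #1  (cmp 1,1)
BGT again: not taken
halt.

2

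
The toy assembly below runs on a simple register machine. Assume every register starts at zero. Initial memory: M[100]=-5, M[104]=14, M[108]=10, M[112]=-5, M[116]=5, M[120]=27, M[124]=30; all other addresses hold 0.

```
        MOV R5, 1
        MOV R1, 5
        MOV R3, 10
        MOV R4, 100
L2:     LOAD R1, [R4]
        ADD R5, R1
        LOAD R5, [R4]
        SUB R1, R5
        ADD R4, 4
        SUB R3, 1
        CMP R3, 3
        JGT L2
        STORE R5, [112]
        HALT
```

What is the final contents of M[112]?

after MOV R5, 1: R5=1
after MOV R1, 5: R1=5
after MOV R3, 10: R3=10
after MOV R4, 100: R4=100
after LOAD R1, [R4]: R1=M[100]=-5
after ADD R5, R1: R5=1+(-5)=-4
after LOAD R5, [R4]: R5=M[100]=-5
after SUB R1, R5: R1=(-5)-(-5)=0
after ADD R4, 4: R4=100+4=104
after SUB R3, 1: R3=10-1=9
CMP R3, 3  (cmp 9,3)
JGT L2: taken
after LOAD R1, [R4]: R1=M[104]=14
after ADD R5, R1: R5=(-5)+14=9
after LOAD R5, [R4]: R5=M[104]=14
after SUB R1, R5: R1=14-14=0
after ADD R4, 4: R4=104+4=108
after SUB R3, 1: R3=9-1=8
CMP R3, 3  (cmp 8,3)
JGT L2: taken
after LOAD R1, [R4]: R1=M[108]=10
after ADD R5, R1: R5=14+10=24
after LOAD R5, [R4]: R5=M[108]=10
after SUB R1, R5: R1=10-10=0
after ADD R4, 4: R4=108+4=112
after SUB R3, 1: R3=8-1=7
CMP R3, 3  (cmp 7,3)
JGT L2: taken
after LOAD R1, [R4]: R1=M[112]=-5
after ADD R5, R1: R5=10+(-5)=5
after LOAD R5, [R4]: R5=M[112]=-5
after SUB R1, R5: R1=(-5)-(-5)=0
after ADD R4, 4: R4=112+4=116
after SUB R3, 1: R3=7-1=6
CMP R3, 3  (cmp 6,3)
JGT L2: taken
after LOAD R1, [R4]: R1=M[116]=5
after ADD R5, R1: R5=(-5)+5=0
after LOAD R5, [R4]: R5=M[116]=5
after SUB R1, R5: R1=5-5=0
after ADD R4, 4: R4=116+4=120
after SUB R3, 1: R3=6-1=5
CMP R3, 3  (cmp 5,3)
JGT L2: taken
after LOAD R1, [R4]: R1=M[120]=27
after ADD R5, R1: R5=5+27=32
after LOAD R5, [R4]: R5=M[120]=27
after SUB R1, R5: R1=27-27=0
after ADD R4, 4: R4=120+4=124
after SUB R3, 1: R3=5-1=4
CMP R3, 3  (cmp 4,3)
JGT L2: taken
after LOAD R1, [R4]: R1=M[124]=30
after ADD R5, R1: R5=27+30=57
after LOAD R5, [R4]: R5=M[124]=30
after SUB R1, R5: R1=30-30=0
after ADD R4, 4: R4=124+4=128
after SUB R3, 1: R3=4-1=3
CMP R3, 3  (cmp 3,3)
JGT L2: not taken
STORE R5, [112] → M[112]=30
halt.

30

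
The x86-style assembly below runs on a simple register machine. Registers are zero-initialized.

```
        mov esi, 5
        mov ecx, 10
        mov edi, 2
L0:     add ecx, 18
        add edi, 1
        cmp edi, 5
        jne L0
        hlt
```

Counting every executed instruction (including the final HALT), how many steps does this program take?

16

after mov esi, 5: esi=5
after mov ecx, 10: ecx=10
after mov edi, 2: edi=2
after add ecx, 18: ecx=10+18=28
after add edi, 1: edi=2+1=3
cmp edi, 5  (cmp 3,5)
jne L0: taken
after add ecx, 18: ecx=28+18=46
after add edi, 1: edi=3+1=4
cmp edi, 5  (cmp 4,5)
jne L0: taken
after add ecx, 18: ecx=46+18=64
after add edi, 1: edi=4+1=5
cmp edi, 5  (cmp 5,5)
jne L0: not taken
halt.
Total executed instructions: 16.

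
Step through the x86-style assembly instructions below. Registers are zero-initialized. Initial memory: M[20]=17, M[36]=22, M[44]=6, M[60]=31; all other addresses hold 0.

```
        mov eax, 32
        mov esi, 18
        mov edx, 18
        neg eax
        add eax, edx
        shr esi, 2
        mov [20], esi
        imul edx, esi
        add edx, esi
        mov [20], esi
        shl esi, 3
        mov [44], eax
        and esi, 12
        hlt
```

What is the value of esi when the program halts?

0

eax=32
esi=18
edx=18
eax=-(32)=-32
eax=(-32)+18=-14
esi=18>>2=4
mov [20], esi → M[20]=4
edx=18*4=72
edx=72+4=76
mov [20], esi → M[20]=4
esi=4<<3=32
mov [44], eax → M[44]=-14
esi=32&12=0
halt.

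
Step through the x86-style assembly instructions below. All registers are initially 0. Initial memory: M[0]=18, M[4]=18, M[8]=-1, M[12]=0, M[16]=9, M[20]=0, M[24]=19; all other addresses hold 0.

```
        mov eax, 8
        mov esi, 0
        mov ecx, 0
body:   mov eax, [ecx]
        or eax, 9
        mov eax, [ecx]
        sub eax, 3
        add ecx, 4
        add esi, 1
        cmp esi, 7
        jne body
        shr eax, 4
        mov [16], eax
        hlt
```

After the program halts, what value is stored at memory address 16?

mov eax, 8 → eax=8
mov esi, 0 → esi=0
mov ecx, 0 → ecx=0
mov eax, [ecx] → eax=M[0]=18
or eax, 9 → eax=18|9=27
mov eax, [ecx] → eax=M[0]=18
sub eax, 3 → eax=18-3=15
add ecx, 4 → ecx=0+4=4
add esi, 1 → esi=0+1=1
cmp esi, 7  (cmp 1,7)
jne body: taken
mov eax, [ecx] → eax=M[4]=18
or eax, 9 → eax=18|9=27
mov eax, [ecx] → eax=M[4]=18
sub eax, 3 → eax=18-3=15
add ecx, 4 → ecx=4+4=8
add esi, 1 → esi=1+1=2
cmp esi, 7  (cmp 2,7)
jne body: taken
mov eax, [ecx] → eax=M[8]=-1
or eax, 9 → eax=(-1)|9=-1
mov eax, [ecx] → eax=M[8]=-1
sub eax, 3 → eax=(-1)-3=-4
add ecx, 4 → ecx=8+4=12
add esi, 1 → esi=2+1=3
cmp esi, 7  (cmp 3,7)
jne body: taken
mov eax, [ecx] → eax=M[12]=0
or eax, 9 → eax=0|9=9
mov eax, [ecx] → eax=M[12]=0
sub eax, 3 → eax=0-3=-3
add ecx, 4 → ecx=12+4=16
add esi, 1 → esi=3+1=4
cmp esi, 7  (cmp 4,7)
jne body: taken
mov eax, [ecx] → eax=M[16]=9
or eax, 9 → eax=9|9=9
mov eax, [ecx] → eax=M[16]=9
sub eax, 3 → eax=9-3=6
add ecx, 4 → ecx=16+4=20
add esi, 1 → esi=4+1=5
cmp esi, 7  (cmp 5,7)
jne body: taken
mov eax, [ecx] → eax=M[20]=0
or eax, 9 → eax=0|9=9
mov eax, [ecx] → eax=M[20]=0
sub eax, 3 → eax=0-3=-3
add ecx, 4 → ecx=20+4=24
add esi, 1 → esi=5+1=6
cmp esi, 7  (cmp 6,7)
jne body: taken
mov eax, [ecx] → eax=M[24]=19
or eax, 9 → eax=19|9=27
mov eax, [ecx] → eax=M[24]=19
sub eax, 3 → eax=19-3=16
add ecx, 4 → ecx=24+4=28
add esi, 1 → esi=6+1=7
cmp esi, 7  (cmp 7,7)
jne body: not taken
shr eax, 4 → eax=16>>4=1
mov [16], eax → M[16]=1
halt.

1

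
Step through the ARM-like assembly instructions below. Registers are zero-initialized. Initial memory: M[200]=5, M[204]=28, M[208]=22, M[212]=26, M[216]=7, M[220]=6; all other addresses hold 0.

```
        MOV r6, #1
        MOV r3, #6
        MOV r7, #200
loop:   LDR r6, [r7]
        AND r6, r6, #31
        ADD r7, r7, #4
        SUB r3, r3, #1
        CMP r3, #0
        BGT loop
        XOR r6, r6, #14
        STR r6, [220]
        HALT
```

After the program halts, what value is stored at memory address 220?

MOV r6, #1 → r6=1
MOV r3, #6 → r3=6
MOV r7, #200 → r7=200
LDR r6, [r7] → r6=M[200]=5
AND r6, r6, #31 → r6=5&31=5
ADD r7, r7, #4 → r7=200+4=204
SUB r3, r3, #1 → r3=6-1=5
CMP r3, #0  (cmp 5,0)
BGT loop: taken
LDR r6, [r7] → r6=M[204]=28
AND r6, r6, #31 → r6=28&31=28
ADD r7, r7, #4 → r7=204+4=208
SUB r3, r3, #1 → r3=5-1=4
CMP r3, #0  (cmp 4,0)
BGT loop: taken
LDR r6, [r7] → r6=M[208]=22
AND r6, r6, #31 → r6=22&31=22
ADD r7, r7, #4 → r7=208+4=212
SUB r3, r3, #1 → r3=4-1=3
CMP r3, #0  (cmp 3,0)
BGT loop: taken
LDR r6, [r7] → r6=M[212]=26
AND r6, r6, #31 → r6=26&31=26
ADD r7, r7, #4 → r7=212+4=216
SUB r3, r3, #1 → r3=3-1=2
CMP r3, #0  (cmp 2,0)
BGT loop: taken
LDR r6, [r7] → r6=M[216]=7
AND r6, r6, #31 → r6=7&31=7
ADD r7, r7, #4 → r7=216+4=220
SUB r3, r3, #1 → r3=2-1=1
CMP r3, #0  (cmp 1,0)
BGT loop: taken
LDR r6, [r7] → r6=M[220]=6
AND r6, r6, #31 → r6=6&31=6
ADD r7, r7, #4 → r7=220+4=224
SUB r3, r3, #1 → r3=1-1=0
CMP r3, #0  (cmp 0,0)
BGT loop: not taken
XOR r6, r6, #14 → r6=6^14=8
STR r6, [220] → M[220]=8
halt.

8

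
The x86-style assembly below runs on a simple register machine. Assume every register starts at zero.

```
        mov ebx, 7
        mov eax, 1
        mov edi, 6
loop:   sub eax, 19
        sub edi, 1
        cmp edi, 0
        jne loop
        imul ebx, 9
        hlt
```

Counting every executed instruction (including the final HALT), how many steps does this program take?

29

ebx=7
eax=1
edi=6
eax=1-19=-18
edi=6-1=5
cmp edi, 0  (cmp 5,0)
jne loop: taken
eax=(-18)-19=-37
edi=5-1=4
cmp edi, 0  (cmp 4,0)
jne loop: taken
eax=(-37)-19=-56
edi=4-1=3
cmp edi, 0  (cmp 3,0)
jne loop: taken
eax=(-56)-19=-75
edi=3-1=2
cmp edi, 0  (cmp 2,0)
jne loop: taken
eax=(-75)-19=-94
edi=2-1=1
cmp edi, 0  (cmp 1,0)
jne loop: taken
eax=(-94)-19=-113
edi=1-1=0
cmp edi, 0  (cmp 0,0)
jne loop: not taken
ebx=7*9=63
halt.
Total executed instructions: 29.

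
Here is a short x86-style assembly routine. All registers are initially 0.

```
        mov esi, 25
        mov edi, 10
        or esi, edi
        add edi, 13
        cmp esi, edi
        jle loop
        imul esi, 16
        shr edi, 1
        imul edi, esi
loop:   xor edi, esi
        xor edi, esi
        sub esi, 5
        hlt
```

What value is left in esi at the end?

mov esi, 25 → esi=25
mov edi, 10 → edi=10
or esi, edi → esi=25|10=27
add edi, 13 → edi=10+13=23
cmp esi, edi  (cmp 27,23)
jle loop: not taken
imul esi, 16 → esi=27*16=432
shr edi, 1 → edi=23>>1=11
imul edi, esi → edi=11*432=4752
xor edi, esi → edi=4752^432=4896
xor edi, esi → edi=4896^432=4752
sub esi, 5 → esi=432-5=427
halt.

427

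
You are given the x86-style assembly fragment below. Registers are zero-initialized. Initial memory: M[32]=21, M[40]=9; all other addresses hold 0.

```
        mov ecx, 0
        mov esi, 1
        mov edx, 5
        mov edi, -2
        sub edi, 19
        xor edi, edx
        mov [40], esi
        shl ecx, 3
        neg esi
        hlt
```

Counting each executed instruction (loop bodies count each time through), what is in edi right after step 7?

after mov ecx, 0: ecx=0
after mov esi, 1: esi=1
after mov edx, 5: edx=5
after mov edi, -2: edi=-2
after sub edi, 19: edi=(-2)-19=-21
after xor edi, edx: edi=(-21)^5=-18
mov [40], esi → M[40]=1
After step 7: edi = -18.

-18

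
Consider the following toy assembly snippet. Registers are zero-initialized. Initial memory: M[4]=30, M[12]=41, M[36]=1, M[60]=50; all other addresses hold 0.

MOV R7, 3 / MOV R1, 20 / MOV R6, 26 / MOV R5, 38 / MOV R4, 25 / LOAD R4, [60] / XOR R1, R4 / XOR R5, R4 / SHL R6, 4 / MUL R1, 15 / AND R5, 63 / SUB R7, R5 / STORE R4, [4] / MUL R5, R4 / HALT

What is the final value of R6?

416

after MOV R7, 3: R7=3
after MOV R1, 20: R1=20
after MOV R6, 26: R6=26
after MOV R5, 38: R5=38
after MOV R4, 25: R4=25
after LOAD R4, [60]: R4=M[60]=50
after XOR R1, R4: R1=20^50=38
after XOR R5, R4: R5=38^50=20
after SHL R6, 4: R6=26<<4=416
after MUL R1, 15: R1=38*15=570
after AND R5, 63: R5=20&63=20
after SUB R7, R5: R7=3-20=-17
STORE R4, [4] → M[4]=50
after MUL R5, R4: R5=20*50=1000
halt.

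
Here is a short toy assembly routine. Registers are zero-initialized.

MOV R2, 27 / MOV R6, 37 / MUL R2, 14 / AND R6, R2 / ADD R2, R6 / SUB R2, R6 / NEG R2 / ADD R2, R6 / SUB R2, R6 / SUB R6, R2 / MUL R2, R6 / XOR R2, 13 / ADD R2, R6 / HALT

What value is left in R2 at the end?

-154581

R2=27
R6=37
R2=27*14=378
R6=37&378=32
R2=378+32=410
R2=410-32=378
R2=-(378)=-378
R2=(-378)+32=-346
R2=(-346)-32=-378
R6=32-(-378)=410
R2=(-378)*410=-154980
R2=(-154980)^13=-154991
R2=(-154991)+410=-154581
halt.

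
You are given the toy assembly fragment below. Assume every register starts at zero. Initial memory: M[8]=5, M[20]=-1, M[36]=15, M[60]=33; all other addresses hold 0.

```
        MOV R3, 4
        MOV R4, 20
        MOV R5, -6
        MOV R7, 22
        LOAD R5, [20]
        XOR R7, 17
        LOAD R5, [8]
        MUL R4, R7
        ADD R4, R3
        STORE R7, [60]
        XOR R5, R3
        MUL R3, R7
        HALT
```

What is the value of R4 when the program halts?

144

R3=4
R4=20
R5=-6
R7=22
R5=M[20]=-1
R7=22^17=7
R5=M[8]=5
R4=20*7=140
R4=140+4=144
STORE R7, [60] → M[60]=7
R5=5^4=1
R3=4*7=28
halt.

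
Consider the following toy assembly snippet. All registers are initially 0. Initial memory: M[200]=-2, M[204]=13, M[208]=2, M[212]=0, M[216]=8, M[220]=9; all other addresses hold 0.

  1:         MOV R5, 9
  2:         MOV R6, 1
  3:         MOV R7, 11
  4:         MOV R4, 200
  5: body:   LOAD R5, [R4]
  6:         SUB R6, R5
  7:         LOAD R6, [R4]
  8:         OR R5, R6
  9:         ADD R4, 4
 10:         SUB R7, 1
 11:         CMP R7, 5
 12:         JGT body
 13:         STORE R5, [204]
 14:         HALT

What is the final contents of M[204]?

9

after MOV R5, 9: R5=9
after MOV R6, 1: R6=1
after MOV R7, 11: R7=11
after MOV R4, 200: R4=200
after LOAD R5, [R4]: R5=M[200]=-2
after SUB R6, R5: R6=1-(-2)=3
after LOAD R6, [R4]: R6=M[200]=-2
after OR R5, R6: R5=(-2)|(-2)=-2
after ADD R4, 4: R4=200+4=204
after SUB R7, 1: R7=11-1=10
CMP R7, 5  (cmp 10,5)
JGT body: taken
after LOAD R5, [R4]: R5=M[204]=13
after SUB R6, R5: R6=(-2)-13=-15
after LOAD R6, [R4]: R6=M[204]=13
after OR R5, R6: R5=13|13=13
after ADD R4, 4: R4=204+4=208
after SUB R7, 1: R7=10-1=9
CMP R7, 5  (cmp 9,5)
JGT body: taken
after LOAD R5, [R4]: R5=M[208]=2
after SUB R6, R5: R6=13-2=11
after LOAD R6, [R4]: R6=M[208]=2
after OR R5, R6: R5=2|2=2
after ADD R4, 4: R4=208+4=212
after SUB R7, 1: R7=9-1=8
CMP R7, 5  (cmp 8,5)
JGT body: taken
after LOAD R5, [R4]: R5=M[212]=0
after SUB R6, R5: R6=2-0=2
after LOAD R6, [R4]: R6=M[212]=0
after OR R5, R6: R5=0|0=0
after ADD R4, 4: R4=212+4=216
after SUB R7, 1: R7=8-1=7
CMP R7, 5  (cmp 7,5)
JGT body: taken
after LOAD R5, [R4]: R5=M[216]=8
after SUB R6, R5: R6=0-8=-8
after LOAD R6, [R4]: R6=M[216]=8
after OR R5, R6: R5=8|8=8
after ADD R4, 4: R4=216+4=220
after SUB R7, 1: R7=7-1=6
CMP R7, 5  (cmp 6,5)
JGT body: taken
after LOAD R5, [R4]: R5=M[220]=9
after SUB R6, R5: R6=8-9=-1
after LOAD R6, [R4]: R6=M[220]=9
after OR R5, R6: R5=9|9=9
after ADD R4, 4: R4=220+4=224
after SUB R7, 1: R7=6-1=5
CMP R7, 5  (cmp 5,5)
JGT body: not taken
STORE R5, [204] → M[204]=9
halt.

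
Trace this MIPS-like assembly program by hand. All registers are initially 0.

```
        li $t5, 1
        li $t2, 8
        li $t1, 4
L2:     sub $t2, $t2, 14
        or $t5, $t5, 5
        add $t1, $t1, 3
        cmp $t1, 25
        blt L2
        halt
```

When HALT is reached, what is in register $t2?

after li $t5, 1: $t5=1
after li $t2, 8: $t2=8
after li $t1, 4: $t1=4
after sub $t2, $t2, 14: $t2=8-14=-6
after or $t5, $t5, 5: $t5=1|5=5
after add $t1, $t1, 3: $t1=4+3=7
cmp $t1, 25  (cmp 7,25)
blt L2: taken
after sub $t2, $t2, 14: $t2=(-6)-14=-20
after or $t5, $t5, 5: $t5=5|5=5
after add $t1, $t1, 3: $t1=7+3=10
cmp $t1, 25  (cmp 10,25)
blt L2: taken
after sub $t2, $t2, 14: $t2=(-20)-14=-34
after or $t5, $t5, 5: $t5=5|5=5
after add $t1, $t1, 3: $t1=10+3=13
cmp $t1, 25  (cmp 13,25)
blt L2: taken
after sub $t2, $t2, 14: $t2=(-34)-14=-48
after or $t5, $t5, 5: $t5=5|5=5
after add $t1, $t1, 3: $t1=13+3=16
cmp $t1, 25  (cmp 16,25)
blt L2: taken
after sub $t2, $t2, 14: $t2=(-48)-14=-62
after or $t5, $t5, 5: $t5=5|5=5
after add $t1, $t1, 3: $t1=16+3=19
cmp $t1, 25  (cmp 19,25)
blt L2: taken
after sub $t2, $t2, 14: $t2=(-62)-14=-76
after or $t5, $t5, 5: $t5=5|5=5
after add $t1, $t1, 3: $t1=19+3=22
cmp $t1, 25  (cmp 22,25)
blt L2: taken
after sub $t2, $t2, 14: $t2=(-76)-14=-90
after or $t5, $t5, 5: $t5=5|5=5
after add $t1, $t1, 3: $t1=22+3=25
cmp $t1, 25  (cmp 25,25)
blt L2: not taken
halt.

-90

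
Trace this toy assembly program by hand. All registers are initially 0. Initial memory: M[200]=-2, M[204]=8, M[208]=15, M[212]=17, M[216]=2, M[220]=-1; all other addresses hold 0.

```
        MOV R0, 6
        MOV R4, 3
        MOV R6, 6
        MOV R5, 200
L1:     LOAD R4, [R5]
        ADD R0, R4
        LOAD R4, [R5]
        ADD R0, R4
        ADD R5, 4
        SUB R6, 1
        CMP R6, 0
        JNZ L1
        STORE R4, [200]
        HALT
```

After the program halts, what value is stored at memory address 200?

-1

after MOV R0, 6: R0=6
after MOV R4, 3: R4=3
after MOV R6, 6: R6=6
after MOV R5, 200: R5=200
after LOAD R4, [R5]: R4=M[200]=-2
after ADD R0, R4: R0=6+(-2)=4
after LOAD R4, [R5]: R4=M[200]=-2
after ADD R0, R4: R0=4+(-2)=2
after ADD R5, 4: R5=200+4=204
after SUB R6, 1: R6=6-1=5
CMP R6, 0  (cmp 5,0)
JNZ L1: taken
after LOAD R4, [R5]: R4=M[204]=8
after ADD R0, R4: R0=2+8=10
after LOAD R4, [R5]: R4=M[204]=8
after ADD R0, R4: R0=10+8=18
after ADD R5, 4: R5=204+4=208
after SUB R6, 1: R6=5-1=4
CMP R6, 0  (cmp 4,0)
JNZ L1: taken
after LOAD R4, [R5]: R4=M[208]=15
after ADD R0, R4: R0=18+15=33
after LOAD R4, [R5]: R4=M[208]=15
after ADD R0, R4: R0=33+15=48
after ADD R5, 4: R5=208+4=212
after SUB R6, 1: R6=4-1=3
CMP R6, 0  (cmp 3,0)
JNZ L1: taken
after LOAD R4, [R5]: R4=M[212]=17
after ADD R0, R4: R0=48+17=65
after LOAD R4, [R5]: R4=M[212]=17
after ADD R0, R4: R0=65+17=82
after ADD R5, 4: R5=212+4=216
after SUB R6, 1: R6=3-1=2
CMP R6, 0  (cmp 2,0)
JNZ L1: taken
after LOAD R4, [R5]: R4=M[216]=2
after ADD R0, R4: R0=82+2=84
after LOAD R4, [R5]: R4=M[216]=2
after ADD R0, R4: R0=84+2=86
after ADD R5, 4: R5=216+4=220
after SUB R6, 1: R6=2-1=1
CMP R6, 0  (cmp 1,0)
JNZ L1: taken
after LOAD R4, [R5]: R4=M[220]=-1
after ADD R0, R4: R0=86+(-1)=85
after LOAD R4, [R5]: R4=M[220]=-1
after ADD R0, R4: R0=85+(-1)=84
after ADD R5, 4: R5=220+4=224
after SUB R6, 1: R6=1-1=0
CMP R6, 0  (cmp 0,0)
JNZ L1: not taken
STORE R4, [200] → M[200]=-1
halt.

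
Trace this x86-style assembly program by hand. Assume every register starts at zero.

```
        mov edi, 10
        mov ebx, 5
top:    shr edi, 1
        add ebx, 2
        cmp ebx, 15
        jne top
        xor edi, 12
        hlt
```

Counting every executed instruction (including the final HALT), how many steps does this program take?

edi=10
ebx=5
edi=10>>1=5
ebx=5+2=7
cmp ebx, 15  (cmp 7,15)
jne top: taken
edi=5>>1=2
ebx=7+2=9
cmp ebx, 15  (cmp 9,15)
jne top: taken
edi=2>>1=1
ebx=9+2=11
cmp ebx, 15  (cmp 11,15)
jne top: taken
edi=1>>1=0
ebx=11+2=13
cmp ebx, 15  (cmp 13,15)
jne top: taken
edi=0>>1=0
ebx=13+2=15
cmp ebx, 15  (cmp 15,15)
jne top: not taken
edi=0^12=12
halt.
Total executed instructions: 24.

24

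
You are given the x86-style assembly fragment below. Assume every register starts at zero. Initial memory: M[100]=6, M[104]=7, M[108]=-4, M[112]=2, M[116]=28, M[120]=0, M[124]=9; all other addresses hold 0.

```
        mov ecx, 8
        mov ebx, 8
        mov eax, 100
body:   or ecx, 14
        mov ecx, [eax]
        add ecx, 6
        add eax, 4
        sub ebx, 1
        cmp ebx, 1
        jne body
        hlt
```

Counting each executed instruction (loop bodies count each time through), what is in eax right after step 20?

108

after mov ecx, 8: ecx=8
after mov ebx, 8: ebx=8
after mov eax, 100: eax=100
after or ecx, 14: ecx=8|14=14
after mov ecx, [eax]: ecx=M[100]=6
after add ecx, 6: ecx=6+6=12
after add eax, 4: eax=100+4=104
after sub ebx, 1: ebx=8-1=7
cmp ebx, 1  (cmp 7,1)
jne body: taken
after or ecx, 14: ecx=12|14=14
after mov ecx, [eax]: ecx=M[104]=7
after add ecx, 6: ecx=7+6=13
after add eax, 4: eax=104+4=108
after sub ebx, 1: ebx=7-1=6
cmp ebx, 1  (cmp 6,1)
jne body: taken
after or ecx, 14: ecx=13|14=15
after mov ecx, [eax]: ecx=M[108]=-4
after add ecx, 6: ecx=(-4)+6=2
After step 20: eax = 108.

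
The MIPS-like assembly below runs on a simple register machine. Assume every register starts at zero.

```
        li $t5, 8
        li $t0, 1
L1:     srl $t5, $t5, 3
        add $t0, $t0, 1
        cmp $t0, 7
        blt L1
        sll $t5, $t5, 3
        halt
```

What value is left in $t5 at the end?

0

after li $t5, 8: $t5=8
after li $t0, 1: $t0=1
after srl $t5, $t5, 3: $t5=8>>3=1
after add $t0, $t0, 1: $t0=1+1=2
cmp $t0, 7  (cmp 2,7)
blt L1: taken
after srl $t5, $t5, 3: $t5=1>>3=0
after add $t0, $t0, 1: $t0=2+1=3
cmp $t0, 7  (cmp 3,7)
blt L1: taken
after srl $t5, $t5, 3: $t5=0>>3=0
after add $t0, $t0, 1: $t0=3+1=4
cmp $t0, 7  (cmp 4,7)
blt L1: taken
after srl $t5, $t5, 3: $t5=0>>3=0
after add $t0, $t0, 1: $t0=4+1=5
cmp $t0, 7  (cmp 5,7)
blt L1: taken
after srl $t5, $t5, 3: $t5=0>>3=0
after add $t0, $t0, 1: $t0=5+1=6
cmp $t0, 7  (cmp 6,7)
blt L1: taken
after srl $t5, $t5, 3: $t5=0>>3=0
after add $t0, $t0, 1: $t0=6+1=7
cmp $t0, 7  (cmp 7,7)
blt L1: not taken
after sll $t5, $t5, 3: $t5=0<<3=0
halt.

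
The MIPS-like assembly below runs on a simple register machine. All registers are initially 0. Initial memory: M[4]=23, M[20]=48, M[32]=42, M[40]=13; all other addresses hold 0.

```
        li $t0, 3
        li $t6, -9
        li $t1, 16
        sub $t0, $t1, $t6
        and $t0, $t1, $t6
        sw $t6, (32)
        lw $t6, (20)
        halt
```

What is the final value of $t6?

48

$t0=3
$t6=-9
$t1=16
$t0=16-(-9)=25
$t0=16&(-9)=16
sw $t6, (32) → M[32]=-9
$t6=M[20]=48
halt.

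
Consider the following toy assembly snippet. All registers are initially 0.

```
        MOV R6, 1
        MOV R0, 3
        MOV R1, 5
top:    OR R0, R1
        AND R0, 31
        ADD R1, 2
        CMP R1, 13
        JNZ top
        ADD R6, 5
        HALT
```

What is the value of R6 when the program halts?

6

after MOV R6, 1: R6=1
after MOV R0, 3: R0=3
after MOV R1, 5: R1=5
after OR R0, R1: R0=3|5=7
after AND R0, 31: R0=7&31=7
after ADD R1, 2: R1=5+2=7
CMP R1, 13  (cmp 7,13)
JNZ top: taken
after OR R0, R1: R0=7|7=7
after AND R0, 31: R0=7&31=7
after ADD R1, 2: R1=7+2=9
CMP R1, 13  (cmp 9,13)
JNZ top: taken
after OR R0, R1: R0=7|9=15
after AND R0, 31: R0=15&31=15
after ADD R1, 2: R1=9+2=11
CMP R1, 13  (cmp 11,13)
JNZ top: taken
after OR R0, R1: R0=15|11=15
after AND R0, 31: R0=15&31=15
after ADD R1, 2: R1=11+2=13
CMP R1, 13  (cmp 13,13)
JNZ top: not taken
after ADD R6, 5: R6=1+5=6
halt.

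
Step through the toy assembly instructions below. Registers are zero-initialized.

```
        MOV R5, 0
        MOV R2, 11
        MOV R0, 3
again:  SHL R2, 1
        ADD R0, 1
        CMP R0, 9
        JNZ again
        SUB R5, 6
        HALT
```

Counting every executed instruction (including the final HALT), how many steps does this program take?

R5=0
R2=11
R0=3
R2=11<<1=22
R0=3+1=4
CMP R0, 9  (cmp 4,9)
JNZ again: taken
R2=22<<1=44
R0=4+1=5
CMP R0, 9  (cmp 5,9)
JNZ again: taken
R2=44<<1=88
R0=5+1=6
CMP R0, 9  (cmp 6,9)
JNZ again: taken
R2=88<<1=176
R0=6+1=7
CMP R0, 9  (cmp 7,9)
JNZ again: taken
R2=176<<1=352
R0=7+1=8
CMP R0, 9  (cmp 8,9)
JNZ again: taken
R2=352<<1=704
R0=8+1=9
CMP R0, 9  (cmp 9,9)
JNZ again: not taken
R5=0-6=-6
halt.
Total executed instructions: 29.

29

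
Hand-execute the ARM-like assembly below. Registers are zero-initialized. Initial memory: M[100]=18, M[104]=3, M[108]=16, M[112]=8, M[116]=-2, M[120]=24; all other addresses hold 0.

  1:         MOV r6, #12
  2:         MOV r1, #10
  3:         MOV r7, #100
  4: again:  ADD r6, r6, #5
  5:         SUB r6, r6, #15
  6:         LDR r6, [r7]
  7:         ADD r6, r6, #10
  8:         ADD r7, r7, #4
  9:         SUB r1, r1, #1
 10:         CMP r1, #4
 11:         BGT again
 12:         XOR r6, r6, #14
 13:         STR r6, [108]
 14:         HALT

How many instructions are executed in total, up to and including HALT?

MOV r6, #12 → r6=12
MOV r1, #10 → r1=10
MOV r7, #100 → r7=100
ADD r6, r6, #5 → r6=12+5=17
SUB r6, r6, #15 → r6=17-15=2
LDR r6, [r7] → r6=M[100]=18
ADD r6, r6, #10 → r6=18+10=28
ADD r7, r7, #4 → r7=100+4=104
SUB r1, r1, #1 → r1=10-1=9
CMP r1, #4  (cmp 9,4)
BGT again: taken
ADD r6, r6, #5 → r6=28+5=33
SUB r6, r6, #15 → r6=33-15=18
LDR r6, [r7] → r6=M[104]=3
ADD r6, r6, #10 → r6=3+10=13
ADD r7, r7, #4 → r7=104+4=108
SUB r1, r1, #1 → r1=9-1=8
CMP r1, #4  (cmp 8,4)
BGT again: taken
ADD r6, r6, #5 → r6=13+5=18
SUB r6, r6, #15 → r6=18-15=3
LDR r6, [r7] → r6=M[108]=16
ADD r6, r6, #10 → r6=16+10=26
ADD r7, r7, #4 → r7=108+4=112
SUB r1, r1, #1 → r1=8-1=7
CMP r1, #4  (cmp 7,4)
BGT again: taken
ADD r6, r6, #5 → r6=26+5=31
SUB r6, r6, #15 → r6=31-15=16
LDR r6, [r7] → r6=M[112]=8
ADD r6, r6, #10 → r6=8+10=18
ADD r7, r7, #4 → r7=112+4=116
SUB r1, r1, #1 → r1=7-1=6
CMP r1, #4  (cmp 6,4)
BGT again: taken
ADD r6, r6, #5 → r6=18+5=23
SUB r6, r6, #15 → r6=23-15=8
LDR r6, [r7] → r6=M[116]=-2
ADD r6, r6, #10 → r6=(-2)+10=8
ADD r7, r7, #4 → r7=116+4=120
SUB r1, r1, #1 → r1=6-1=5
CMP r1, #4  (cmp 5,4)
BGT again: taken
ADD r6, r6, #5 → r6=8+5=13
SUB r6, r6, #15 → r6=13-15=-2
LDR r6, [r7] → r6=M[120]=24
ADD r6, r6, #10 → r6=24+10=34
ADD r7, r7, #4 → r7=120+4=124
SUB r1, r1, #1 → r1=5-1=4
CMP r1, #4  (cmp 4,4)
BGT again: not taken
XOR r6, r6, #14 → r6=34^14=44
STR r6, [108] → M[108]=44
halt.
Total executed instructions: 54.

54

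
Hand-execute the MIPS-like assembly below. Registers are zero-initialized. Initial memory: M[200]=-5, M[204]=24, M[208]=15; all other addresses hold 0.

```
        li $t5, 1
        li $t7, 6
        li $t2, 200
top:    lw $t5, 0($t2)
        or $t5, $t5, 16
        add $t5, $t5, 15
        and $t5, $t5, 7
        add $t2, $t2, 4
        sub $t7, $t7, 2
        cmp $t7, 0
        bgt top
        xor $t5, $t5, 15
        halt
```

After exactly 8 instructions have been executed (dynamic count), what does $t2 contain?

$t5=1
$t7=6
$t2=200
$t5=M[200]=-5
$t5=(-5)|16=-5
$t5=(-5)+15=10
$t5=10&7=2
$t2=200+4=204
After step 8: $t2 = 204.

204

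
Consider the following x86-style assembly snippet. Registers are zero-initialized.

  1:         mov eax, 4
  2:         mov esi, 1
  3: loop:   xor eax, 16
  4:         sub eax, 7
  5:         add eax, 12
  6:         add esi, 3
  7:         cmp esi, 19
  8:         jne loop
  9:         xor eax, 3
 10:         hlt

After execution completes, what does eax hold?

mov eax, 4 → eax=4
mov esi, 1 → esi=1
xor eax, 16 → eax=4^16=20
sub eax, 7 → eax=20-7=13
add eax, 12 → eax=13+12=25
add esi, 3 → esi=1+3=4
cmp esi, 19  (cmp 4,19)
jne loop: taken
xor eax, 16 → eax=25^16=9
sub eax, 7 → eax=9-7=2
add eax, 12 → eax=2+12=14
add esi, 3 → esi=4+3=7
cmp esi, 19  (cmp 7,19)
jne loop: taken
xor eax, 16 → eax=14^16=30
sub eax, 7 → eax=30-7=23
add eax, 12 → eax=23+12=35
add esi, 3 → esi=7+3=10
cmp esi, 19  (cmp 10,19)
jne loop: taken
xor eax, 16 → eax=35^16=51
sub eax, 7 → eax=51-7=44
add eax, 12 → eax=44+12=56
add esi, 3 → esi=10+3=13
cmp esi, 19  (cmp 13,19)
jne loop: taken
xor eax, 16 → eax=56^16=40
sub eax, 7 → eax=40-7=33
add eax, 12 → eax=33+12=45
add esi, 3 → esi=13+3=16
cmp esi, 19  (cmp 16,19)
jne loop: taken
xor eax, 16 → eax=45^16=61
sub eax, 7 → eax=61-7=54
add eax, 12 → eax=54+12=66
add esi, 3 → esi=16+3=19
cmp esi, 19  (cmp 19,19)
jne loop: not taken
xor eax, 3 → eax=66^3=65
halt.

65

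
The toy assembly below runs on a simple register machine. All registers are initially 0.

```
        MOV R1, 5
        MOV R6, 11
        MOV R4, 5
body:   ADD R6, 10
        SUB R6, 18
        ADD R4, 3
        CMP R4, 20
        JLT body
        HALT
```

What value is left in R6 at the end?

MOV R1, 5 → R1=5
MOV R6, 11 → R6=11
MOV R4, 5 → R4=5
ADD R6, 10 → R6=11+10=21
SUB R6, 18 → R6=21-18=3
ADD R4, 3 → R4=5+3=8
CMP R4, 20  (cmp 8,20)
JLT body: taken
ADD R6, 10 → R6=3+10=13
SUB R6, 18 → R6=13-18=-5
ADD R4, 3 → R4=8+3=11
CMP R4, 20  (cmp 11,20)
JLT body: taken
ADD R6, 10 → R6=(-5)+10=5
SUB R6, 18 → R6=5-18=-13
ADD R4, 3 → R4=11+3=14
CMP R4, 20  (cmp 14,20)
JLT body: taken
ADD R6, 10 → R6=(-13)+10=-3
SUB R6, 18 → R6=(-3)-18=-21
ADD R4, 3 → R4=14+3=17
CMP R4, 20  (cmp 17,20)
JLT body: taken
ADD R6, 10 → R6=(-21)+10=-11
SUB R6, 18 → R6=(-11)-18=-29
ADD R4, 3 → R4=17+3=20
CMP R4, 20  (cmp 20,20)
JLT body: not taken
halt.

-29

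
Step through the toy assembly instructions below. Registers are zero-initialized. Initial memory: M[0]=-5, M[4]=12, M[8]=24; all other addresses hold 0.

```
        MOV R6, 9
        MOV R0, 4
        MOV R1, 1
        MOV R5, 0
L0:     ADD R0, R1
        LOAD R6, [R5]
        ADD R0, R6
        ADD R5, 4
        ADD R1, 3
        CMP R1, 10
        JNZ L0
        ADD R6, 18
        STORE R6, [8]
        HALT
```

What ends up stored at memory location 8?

42

after MOV R6, 9: R6=9
after MOV R0, 4: R0=4
after MOV R1, 1: R1=1
after MOV R5, 0: R5=0
after ADD R0, R1: R0=4+1=5
after LOAD R6, [R5]: R6=M[0]=-5
after ADD R0, R6: R0=5+(-5)=0
after ADD R5, 4: R5=0+4=4
after ADD R1, 3: R1=1+3=4
CMP R1, 10  (cmp 4,10)
JNZ L0: taken
after ADD R0, R1: R0=0+4=4
after LOAD R6, [R5]: R6=M[4]=12
after ADD R0, R6: R0=4+12=16
after ADD R5, 4: R5=4+4=8
after ADD R1, 3: R1=4+3=7
CMP R1, 10  (cmp 7,10)
JNZ L0: taken
after ADD R0, R1: R0=16+7=23
after LOAD R6, [R5]: R6=M[8]=24
after ADD R0, R6: R0=23+24=47
after ADD R5, 4: R5=8+4=12
after ADD R1, 3: R1=7+3=10
CMP R1, 10  (cmp 10,10)
JNZ L0: not taken
after ADD R6, 18: R6=24+18=42
STORE R6, [8] → M[8]=42
halt.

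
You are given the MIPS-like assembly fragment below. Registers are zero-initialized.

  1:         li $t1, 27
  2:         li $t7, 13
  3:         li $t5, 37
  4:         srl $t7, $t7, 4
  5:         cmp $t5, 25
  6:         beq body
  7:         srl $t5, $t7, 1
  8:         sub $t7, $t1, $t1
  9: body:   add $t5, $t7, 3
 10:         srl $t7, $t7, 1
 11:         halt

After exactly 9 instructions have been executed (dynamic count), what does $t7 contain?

li $t1, 27 → $t1=27
li $t7, 13 → $t7=13
li $t5, 37 → $t5=37
srl $t7, $t7, 4 → $t7=13>>4=0
cmp $t5, 25  (cmp 37,25)
beq body: not taken
srl $t5, $t7, 1 → $t5=0>>1=0
sub $t7, $t1, $t1 → $t7=27-27=0
add $t5, $t7, 3 → $t5=0+3=3
After step 9: $t7 = 0.

0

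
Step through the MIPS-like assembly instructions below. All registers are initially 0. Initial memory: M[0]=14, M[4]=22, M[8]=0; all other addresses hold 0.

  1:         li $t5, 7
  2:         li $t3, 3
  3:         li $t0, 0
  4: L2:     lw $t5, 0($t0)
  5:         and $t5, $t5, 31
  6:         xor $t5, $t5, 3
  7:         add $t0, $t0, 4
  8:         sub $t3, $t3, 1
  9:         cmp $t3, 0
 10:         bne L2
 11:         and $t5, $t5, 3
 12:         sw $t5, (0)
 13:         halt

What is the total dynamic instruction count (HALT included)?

27

li $t5, 7 → $t5=7
li $t3, 3 → $t3=3
li $t0, 0 → $t0=0
lw $t5, 0($t0) → $t5=M[0]=14
and $t5, $t5, 31 → $t5=14&31=14
xor $t5, $t5, 3 → $t5=14^3=13
add $t0, $t0, 4 → $t0=0+4=4
sub $t3, $t3, 1 → $t3=3-1=2
cmp $t3, 0  (cmp 2,0)
bne L2: taken
lw $t5, 0($t0) → $t5=M[4]=22
and $t5, $t5, 31 → $t5=22&31=22
xor $t5, $t5, 3 → $t5=22^3=21
add $t0, $t0, 4 → $t0=4+4=8
sub $t3, $t3, 1 → $t3=2-1=1
cmp $t3, 0  (cmp 1,0)
bne L2: taken
lw $t5, 0($t0) → $t5=M[8]=0
and $t5, $t5, 31 → $t5=0&31=0
xor $t5, $t5, 3 → $t5=0^3=3
add $t0, $t0, 4 → $t0=8+4=12
sub $t3, $t3, 1 → $t3=1-1=0
cmp $t3, 0  (cmp 0,0)
bne L2: not taken
and $t5, $t5, 3 → $t5=3&3=3
sw $t5, (0) → M[0]=3
halt.
Total executed instructions: 27.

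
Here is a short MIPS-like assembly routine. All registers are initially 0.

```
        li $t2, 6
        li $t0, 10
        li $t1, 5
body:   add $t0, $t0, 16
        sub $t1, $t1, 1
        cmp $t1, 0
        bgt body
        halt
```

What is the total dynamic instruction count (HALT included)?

after li $t2, 6: $t2=6
after li $t0, 10: $t0=10
after li $t1, 5: $t1=5
after add $t0, $t0, 16: $t0=10+16=26
after sub $t1, $t1, 1: $t1=5-1=4
cmp $t1, 0  (cmp 4,0)
bgt body: taken
after add $t0, $t0, 16: $t0=26+16=42
after sub $t1, $t1, 1: $t1=4-1=3
cmp $t1, 0  (cmp 3,0)
bgt body: taken
after add $t0, $t0, 16: $t0=42+16=58
after sub $t1, $t1, 1: $t1=3-1=2
cmp $t1, 0  (cmp 2,0)
bgt body: taken
after add $t0, $t0, 16: $t0=58+16=74
after sub $t1, $t1, 1: $t1=2-1=1
cmp $t1, 0  (cmp 1,0)
bgt body: taken
after add $t0, $t0, 16: $t0=74+16=90
after sub $t1, $t1, 1: $t1=1-1=0
cmp $t1, 0  (cmp 0,0)
bgt body: not taken
halt.
Total executed instructions: 24.

24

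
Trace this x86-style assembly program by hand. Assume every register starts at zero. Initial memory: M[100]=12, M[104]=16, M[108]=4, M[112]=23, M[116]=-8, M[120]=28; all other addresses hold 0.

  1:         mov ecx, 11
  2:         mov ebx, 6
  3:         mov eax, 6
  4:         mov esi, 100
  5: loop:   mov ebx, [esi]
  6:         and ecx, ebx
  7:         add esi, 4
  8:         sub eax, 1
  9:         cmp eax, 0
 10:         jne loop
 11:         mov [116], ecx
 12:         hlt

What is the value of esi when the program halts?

mov ecx, 11 → ecx=11
mov ebx, 6 → ebx=6
mov eax, 6 → eax=6
mov esi, 100 → esi=100
mov ebx, [esi] → ebx=M[100]=12
and ecx, ebx → ecx=11&12=8
add esi, 4 → esi=100+4=104
sub eax, 1 → eax=6-1=5
cmp eax, 0  (cmp 5,0)
jne loop: taken
mov ebx, [esi] → ebx=M[104]=16
and ecx, ebx → ecx=8&16=0
add esi, 4 → esi=104+4=108
sub eax, 1 → eax=5-1=4
cmp eax, 0  (cmp 4,0)
jne loop: taken
mov ebx, [esi] → ebx=M[108]=4
and ecx, ebx → ecx=0&4=0
add esi, 4 → esi=108+4=112
sub eax, 1 → eax=4-1=3
cmp eax, 0  (cmp 3,0)
jne loop: taken
mov ebx, [esi] → ebx=M[112]=23
and ecx, ebx → ecx=0&23=0
add esi, 4 → esi=112+4=116
sub eax, 1 → eax=3-1=2
cmp eax, 0  (cmp 2,0)
jne loop: taken
mov ebx, [esi] → ebx=M[116]=-8
and ecx, ebx → ecx=0&(-8)=0
add esi, 4 → esi=116+4=120
sub eax, 1 → eax=2-1=1
cmp eax, 0  (cmp 1,0)
jne loop: taken
mov ebx, [esi] → ebx=M[120]=28
and ecx, ebx → ecx=0&28=0
add esi, 4 → esi=120+4=124
sub eax, 1 → eax=1-1=0
cmp eax, 0  (cmp 0,0)
jne loop: not taken
mov [116], ecx → M[116]=0
halt.

124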